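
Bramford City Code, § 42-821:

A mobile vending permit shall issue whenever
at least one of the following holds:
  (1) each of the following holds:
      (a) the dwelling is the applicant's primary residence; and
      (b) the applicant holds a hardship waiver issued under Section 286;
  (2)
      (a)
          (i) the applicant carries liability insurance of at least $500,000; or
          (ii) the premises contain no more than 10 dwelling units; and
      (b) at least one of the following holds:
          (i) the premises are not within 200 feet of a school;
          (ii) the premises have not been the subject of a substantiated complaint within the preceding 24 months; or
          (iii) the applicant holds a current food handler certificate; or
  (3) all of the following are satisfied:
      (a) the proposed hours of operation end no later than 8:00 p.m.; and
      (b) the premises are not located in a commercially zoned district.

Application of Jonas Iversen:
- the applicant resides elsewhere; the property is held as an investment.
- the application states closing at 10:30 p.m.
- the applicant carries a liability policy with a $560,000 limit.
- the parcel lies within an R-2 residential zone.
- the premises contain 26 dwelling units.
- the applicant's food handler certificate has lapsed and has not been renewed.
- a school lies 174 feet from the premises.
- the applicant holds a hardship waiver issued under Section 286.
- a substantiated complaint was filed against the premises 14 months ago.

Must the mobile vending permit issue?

No — denied.

(a) primary residence — fails.
(b) hardship waiver — satisfied.
(1) = F AND T = false.
(i) insurance ≥ $500,000 — satisfied.
(ii) ≤ 10 units — fails.
So (a) is satisfied (T OR F).
(i) ≥200 ft from school — not satisfied.
(ii) no complaint in 24 mo. — not met.
(iii) food handler cert. — not satisfied.
(b): F OR F OR F → false.
(2): T AND F → false.
(a) closes by 8 p.m. — fails.
(b) not (commercially zoned) — met.
(3): F AND T → false.
Overall: F OR F OR F → false.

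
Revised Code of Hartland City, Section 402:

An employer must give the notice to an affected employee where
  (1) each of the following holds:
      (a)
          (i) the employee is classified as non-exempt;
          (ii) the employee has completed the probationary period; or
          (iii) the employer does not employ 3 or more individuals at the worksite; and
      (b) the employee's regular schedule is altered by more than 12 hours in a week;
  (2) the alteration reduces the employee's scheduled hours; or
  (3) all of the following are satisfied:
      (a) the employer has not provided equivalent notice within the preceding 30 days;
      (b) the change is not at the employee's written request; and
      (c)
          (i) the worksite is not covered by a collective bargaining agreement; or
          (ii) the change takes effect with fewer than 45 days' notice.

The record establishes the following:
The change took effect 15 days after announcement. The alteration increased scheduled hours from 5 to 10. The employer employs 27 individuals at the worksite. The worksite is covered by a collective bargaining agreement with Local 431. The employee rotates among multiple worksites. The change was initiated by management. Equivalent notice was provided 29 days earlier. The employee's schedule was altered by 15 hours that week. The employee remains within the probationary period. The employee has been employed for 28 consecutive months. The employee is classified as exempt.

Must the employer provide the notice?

(i) non-exempt — not met.
(ii) past probation — fails.
(iii) not (≥ 3 at site) — not met.
(a) = F OR F OR F = false.
(b) schedule shift > 12h — satisfied.
(1): F AND T → false.
(2) hours reduced — not met.
(a) no recent notice — fails.
(b) not employee-requested — satisfied.
(i) no CBA — not met.
(ii) < 45 days' notice — met.
So (c) is satisfied (F OR T).
So (3) is not satisfied (F AND T AND T).
So Overall is not satisfied (F OR F OR F).

No — not required.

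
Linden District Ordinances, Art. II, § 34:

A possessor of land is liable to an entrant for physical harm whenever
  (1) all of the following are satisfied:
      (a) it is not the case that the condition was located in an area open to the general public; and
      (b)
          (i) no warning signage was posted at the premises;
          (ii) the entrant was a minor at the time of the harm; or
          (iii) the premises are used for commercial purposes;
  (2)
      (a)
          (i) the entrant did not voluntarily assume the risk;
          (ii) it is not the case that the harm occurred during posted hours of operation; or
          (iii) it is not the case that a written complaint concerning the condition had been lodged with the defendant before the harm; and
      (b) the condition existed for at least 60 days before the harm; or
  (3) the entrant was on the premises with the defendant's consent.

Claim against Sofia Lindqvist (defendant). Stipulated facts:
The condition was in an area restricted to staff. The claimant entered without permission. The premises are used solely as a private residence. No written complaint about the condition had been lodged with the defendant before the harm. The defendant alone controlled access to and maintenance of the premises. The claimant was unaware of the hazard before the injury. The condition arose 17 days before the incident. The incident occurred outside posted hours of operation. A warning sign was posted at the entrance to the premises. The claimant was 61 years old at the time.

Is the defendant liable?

(a) not (public area) — met.
(i) no signage posted — not met.
(ii) entrant a minor — not satisfied.
(iii) commercial use — fails.
(b): F OR F OR F → false.
(1): T AND F → false.
(i) no assumed risk — holds.
(ii) not (during posted hours) — met.
(iii) not (complaint lodged) — satisfied.
(a): T OR T OR T → true.
(b) condition ≥60 days old — not satisfied.
So (2) is not satisfied (T AND F).
(3) consent to enter — fails.
Overall = F OR F OR F = false.

No — not liable.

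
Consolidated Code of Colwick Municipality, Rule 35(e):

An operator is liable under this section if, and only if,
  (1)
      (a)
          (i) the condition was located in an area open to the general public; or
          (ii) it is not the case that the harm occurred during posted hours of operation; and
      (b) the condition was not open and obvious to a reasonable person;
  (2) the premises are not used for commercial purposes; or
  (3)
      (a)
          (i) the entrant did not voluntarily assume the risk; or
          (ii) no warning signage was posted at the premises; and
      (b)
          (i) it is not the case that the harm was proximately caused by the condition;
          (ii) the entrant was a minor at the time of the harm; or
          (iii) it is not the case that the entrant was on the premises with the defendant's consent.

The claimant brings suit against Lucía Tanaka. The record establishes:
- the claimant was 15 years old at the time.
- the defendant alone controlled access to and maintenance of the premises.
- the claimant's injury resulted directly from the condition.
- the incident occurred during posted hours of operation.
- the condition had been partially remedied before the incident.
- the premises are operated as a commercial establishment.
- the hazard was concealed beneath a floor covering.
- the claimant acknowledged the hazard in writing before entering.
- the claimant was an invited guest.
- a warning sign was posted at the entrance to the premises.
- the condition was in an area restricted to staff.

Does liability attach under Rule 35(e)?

No — not liable.

(i) public area — not met.
(ii) not (during posted hours) — not met.
(a) = F OR F = false.
(b) not open/obvious — met.
(1): F AND T → false.
(2) not (commercial use) — not satisfied.
(i) no assumed risk — fails.
(ii) no signage posted — fails.
(a): F OR F → false.
(i) not (proximate cause) — not satisfied.
(ii) entrant a minor — satisfied.
(iii) not (consent to enter) — fails.
So (b) is satisfied (F OR T OR F).
(3) = F AND T = false.
Overall: F OR F OR F → false.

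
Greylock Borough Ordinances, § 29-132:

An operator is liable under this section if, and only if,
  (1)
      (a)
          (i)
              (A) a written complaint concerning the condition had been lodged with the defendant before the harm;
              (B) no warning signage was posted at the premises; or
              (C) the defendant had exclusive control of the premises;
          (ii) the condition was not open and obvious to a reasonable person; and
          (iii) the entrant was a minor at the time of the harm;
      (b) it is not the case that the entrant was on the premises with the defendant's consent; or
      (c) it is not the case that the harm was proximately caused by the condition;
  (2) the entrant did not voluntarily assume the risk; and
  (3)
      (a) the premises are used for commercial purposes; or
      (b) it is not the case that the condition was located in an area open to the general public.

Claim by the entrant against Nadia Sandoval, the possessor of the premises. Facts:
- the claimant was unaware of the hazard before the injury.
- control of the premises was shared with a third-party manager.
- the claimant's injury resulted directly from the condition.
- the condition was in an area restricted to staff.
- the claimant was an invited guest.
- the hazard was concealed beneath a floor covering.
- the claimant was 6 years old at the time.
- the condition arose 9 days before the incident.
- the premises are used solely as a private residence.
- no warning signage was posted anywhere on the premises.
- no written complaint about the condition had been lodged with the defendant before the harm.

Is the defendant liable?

Yes — liable.

(A) complaint lodged — fails.
(B) no signage posted — met.
(C) exclusive control — not satisfied.
So (i) is satisfied (F OR T OR F).
(ii) not open/obvious — met.
(iii) entrant a minor — holds.
(a): T AND T AND T → true.
(b) not (consent to enter) — fails.
(c) not (proximate cause) — not satisfied.
So (1) is satisfied (T OR F OR F).
(2) no assumed risk — met.
(a) commercial use — fails.
(b) not (public area) — satisfied.
(3): F OR T → true.
Overall: T AND T AND T → true.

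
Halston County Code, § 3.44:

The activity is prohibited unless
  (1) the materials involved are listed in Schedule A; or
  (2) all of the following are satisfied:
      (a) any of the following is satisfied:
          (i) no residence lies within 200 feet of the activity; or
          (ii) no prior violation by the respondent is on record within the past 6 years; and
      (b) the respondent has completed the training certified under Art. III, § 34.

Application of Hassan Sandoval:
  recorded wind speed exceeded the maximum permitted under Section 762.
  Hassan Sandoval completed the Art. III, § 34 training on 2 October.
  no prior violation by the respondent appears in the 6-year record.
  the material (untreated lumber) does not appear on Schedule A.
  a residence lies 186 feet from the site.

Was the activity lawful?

(1) Schedule A material — not satisfied.
(i) no residence in 200 ft — not met.
(ii) no prior violation — satisfied.
(a): F OR T → true.
(b) training certified — met.
(2): T AND T → true.
Overall = F OR T = true.

Yes — lawful.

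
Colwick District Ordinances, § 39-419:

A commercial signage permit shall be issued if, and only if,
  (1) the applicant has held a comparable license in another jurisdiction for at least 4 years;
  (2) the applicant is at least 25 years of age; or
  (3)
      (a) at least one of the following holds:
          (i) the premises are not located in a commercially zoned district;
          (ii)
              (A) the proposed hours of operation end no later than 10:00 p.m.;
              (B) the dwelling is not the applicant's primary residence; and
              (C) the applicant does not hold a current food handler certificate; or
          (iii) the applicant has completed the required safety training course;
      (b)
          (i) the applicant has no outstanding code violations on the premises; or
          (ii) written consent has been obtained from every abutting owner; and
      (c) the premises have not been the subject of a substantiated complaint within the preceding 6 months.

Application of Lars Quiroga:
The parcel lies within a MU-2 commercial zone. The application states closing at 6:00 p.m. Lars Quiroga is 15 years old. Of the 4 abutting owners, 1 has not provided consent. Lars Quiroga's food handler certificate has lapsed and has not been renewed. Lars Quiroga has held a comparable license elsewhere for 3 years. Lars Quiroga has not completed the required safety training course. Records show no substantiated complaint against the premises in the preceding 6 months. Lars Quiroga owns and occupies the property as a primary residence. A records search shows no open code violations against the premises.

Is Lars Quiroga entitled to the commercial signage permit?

No — denied.

(1) prior license ≥ 4 yr — not met.
(2) age ≥ 25 — not met.
(i) not (commercially zoned) — not met.
(A) closes by 10 p.m. — met.
(B) not (primary residence) — fails.
(C) not (food handler cert.) — satisfied.
(ii) = T AND F AND T = false.
(iii) safety training — not met.
So (a) is not satisfied (F OR F OR F).
(i) no code violations — met.
(ii) all abutters consent — fails.
(b): T OR F → true.
(c) no complaint in 6 mo. — holds.
So (3) is not satisfied (F AND T AND T).
Overall = F OR F OR F = false.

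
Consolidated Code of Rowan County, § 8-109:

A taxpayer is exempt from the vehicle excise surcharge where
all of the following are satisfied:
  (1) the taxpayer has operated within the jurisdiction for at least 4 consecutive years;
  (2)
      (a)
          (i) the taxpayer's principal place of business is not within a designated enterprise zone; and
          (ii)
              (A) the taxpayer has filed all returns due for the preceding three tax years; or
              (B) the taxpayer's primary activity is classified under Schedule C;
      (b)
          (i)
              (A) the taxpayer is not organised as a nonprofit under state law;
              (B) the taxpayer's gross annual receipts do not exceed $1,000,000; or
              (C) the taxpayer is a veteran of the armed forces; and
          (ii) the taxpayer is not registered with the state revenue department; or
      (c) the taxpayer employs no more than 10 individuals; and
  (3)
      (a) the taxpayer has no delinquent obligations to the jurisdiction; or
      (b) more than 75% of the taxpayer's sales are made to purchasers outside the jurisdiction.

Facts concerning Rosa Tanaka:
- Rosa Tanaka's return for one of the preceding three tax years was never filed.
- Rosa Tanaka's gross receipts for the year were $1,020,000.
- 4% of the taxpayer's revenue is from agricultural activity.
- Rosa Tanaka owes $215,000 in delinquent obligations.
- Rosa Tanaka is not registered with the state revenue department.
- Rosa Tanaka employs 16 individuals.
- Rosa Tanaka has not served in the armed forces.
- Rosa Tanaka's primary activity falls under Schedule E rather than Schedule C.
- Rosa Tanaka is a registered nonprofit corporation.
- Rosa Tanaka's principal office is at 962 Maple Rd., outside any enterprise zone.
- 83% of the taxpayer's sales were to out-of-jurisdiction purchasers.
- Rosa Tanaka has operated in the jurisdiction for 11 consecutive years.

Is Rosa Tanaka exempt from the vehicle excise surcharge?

(1) ≥ 4 yrs in jurisdiction — holds.
(i) not (in enterprise zone) — met.
(A) returns current — not met.
(B) Schedule C activity — not satisfied.
So (ii) is not satisfied (F OR F).
(a) = T AND F = false.
(A) not (nonprofit) — fails.
(B) receipts ≤ $1,000,000 — not satisfied.
(C) veteran — fails.
(i): F OR F OR F → false.
(ii) not (state-registered) — holds.
(b): F AND T → false.
(c) ≤ 10 employees — not satisfied.
So (2) is not satisfied (F OR F OR F).
(a) no delinquency — fails.
(b) >75% out-of-jur. sales — holds.
(3): F OR T → true.
Overall: T AND F AND T → false.

No — not exempt.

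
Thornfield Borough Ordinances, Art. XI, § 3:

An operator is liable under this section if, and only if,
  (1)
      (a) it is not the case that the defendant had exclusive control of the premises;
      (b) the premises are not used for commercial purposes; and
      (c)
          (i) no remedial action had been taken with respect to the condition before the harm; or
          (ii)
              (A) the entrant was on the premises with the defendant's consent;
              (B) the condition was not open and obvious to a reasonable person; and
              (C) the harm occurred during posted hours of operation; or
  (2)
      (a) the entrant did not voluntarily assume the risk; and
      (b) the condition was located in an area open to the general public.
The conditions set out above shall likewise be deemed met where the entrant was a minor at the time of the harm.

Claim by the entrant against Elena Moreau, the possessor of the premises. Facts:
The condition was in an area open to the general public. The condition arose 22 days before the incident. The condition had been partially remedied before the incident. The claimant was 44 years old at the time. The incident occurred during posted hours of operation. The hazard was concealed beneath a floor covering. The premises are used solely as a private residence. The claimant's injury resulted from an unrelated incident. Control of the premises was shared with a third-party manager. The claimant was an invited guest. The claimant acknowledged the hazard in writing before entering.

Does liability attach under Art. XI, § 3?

Yes — liable.

(a) not (exclusive control) — satisfied.
(b) not (commercial use) — holds.
(i) no remedial action — not met.
(A) consent to enter — satisfied.
(B) not open/obvious — holds.
(C) during posted hours — satisfied.
(ii): T AND T AND T → true.
(c) = F OR T = true.
(1): T AND T AND T → true.
(a) no assumed risk — not met.
(b) public area — holds.
So (2) is not satisfied (F AND T).
Overall: T OR F → true.
Exception (entrant a minor) — not satisfied.
Result: main true OR exception false → true.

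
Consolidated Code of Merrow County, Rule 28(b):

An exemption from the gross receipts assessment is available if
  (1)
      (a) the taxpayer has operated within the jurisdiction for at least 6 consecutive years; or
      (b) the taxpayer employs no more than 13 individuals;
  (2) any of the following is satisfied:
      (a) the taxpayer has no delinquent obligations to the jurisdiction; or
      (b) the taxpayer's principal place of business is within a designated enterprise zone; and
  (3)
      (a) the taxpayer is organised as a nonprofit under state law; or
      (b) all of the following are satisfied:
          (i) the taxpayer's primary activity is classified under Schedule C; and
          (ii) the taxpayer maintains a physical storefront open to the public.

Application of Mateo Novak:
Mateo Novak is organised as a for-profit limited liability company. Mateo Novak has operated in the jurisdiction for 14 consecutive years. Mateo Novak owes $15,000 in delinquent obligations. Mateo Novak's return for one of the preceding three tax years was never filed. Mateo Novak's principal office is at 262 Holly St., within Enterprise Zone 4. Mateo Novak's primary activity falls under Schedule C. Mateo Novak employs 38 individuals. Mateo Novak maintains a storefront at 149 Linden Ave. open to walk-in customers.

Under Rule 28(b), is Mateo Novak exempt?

(a) ≥ 6 yrs in jurisdiction — met.
(b) ≤ 13 employees — not met.
(1): T OR F → true.
(a) no delinquency — not satisfied.
(b) in enterprise zone — satisfied.
(2): F OR T → true.
(a) nonprofit — not satisfied.
(i) Schedule C activity — holds.
(ii) has storefront — holds.
(b) = T AND T = true.
(3) = F OR T = true.
Overall = T AND T AND T = true.

Yes — exempt.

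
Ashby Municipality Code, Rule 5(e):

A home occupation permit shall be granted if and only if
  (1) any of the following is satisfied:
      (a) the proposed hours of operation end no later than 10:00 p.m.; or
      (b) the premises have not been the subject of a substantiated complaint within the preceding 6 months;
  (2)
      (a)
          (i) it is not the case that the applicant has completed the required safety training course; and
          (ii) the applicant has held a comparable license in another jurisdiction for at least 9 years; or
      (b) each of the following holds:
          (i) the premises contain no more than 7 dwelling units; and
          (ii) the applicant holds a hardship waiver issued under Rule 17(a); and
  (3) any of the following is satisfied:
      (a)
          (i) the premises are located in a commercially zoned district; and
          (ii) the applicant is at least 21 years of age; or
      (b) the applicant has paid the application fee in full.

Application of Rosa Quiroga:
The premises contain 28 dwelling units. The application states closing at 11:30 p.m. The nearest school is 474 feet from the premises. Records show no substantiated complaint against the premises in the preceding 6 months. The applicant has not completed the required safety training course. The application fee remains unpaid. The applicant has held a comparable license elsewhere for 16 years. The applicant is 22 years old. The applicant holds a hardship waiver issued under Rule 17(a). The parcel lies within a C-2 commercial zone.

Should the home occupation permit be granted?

(a) closes by 10 p.m. — not satisfied.
(b) no complaint in 6 mo. — holds.
(1) = F OR T = true.
(i) not (safety training) — satisfied.
(ii) prior license ≥ 9 yr — satisfied.
So (a) is satisfied (T AND T).
(i) ≤ 7 units — fails.
(ii) hardship waiver — satisfied.
So (b) is not satisfied (F AND T).
(2): T OR F → true.
(i) commercially zoned — holds.
(ii) age ≥ 21 — met.
(a) = T AND T = true.
(b) fee paid — not met.
So (3) is satisfied (T OR F).
Overall: T AND T AND T → true.

Yes — granted.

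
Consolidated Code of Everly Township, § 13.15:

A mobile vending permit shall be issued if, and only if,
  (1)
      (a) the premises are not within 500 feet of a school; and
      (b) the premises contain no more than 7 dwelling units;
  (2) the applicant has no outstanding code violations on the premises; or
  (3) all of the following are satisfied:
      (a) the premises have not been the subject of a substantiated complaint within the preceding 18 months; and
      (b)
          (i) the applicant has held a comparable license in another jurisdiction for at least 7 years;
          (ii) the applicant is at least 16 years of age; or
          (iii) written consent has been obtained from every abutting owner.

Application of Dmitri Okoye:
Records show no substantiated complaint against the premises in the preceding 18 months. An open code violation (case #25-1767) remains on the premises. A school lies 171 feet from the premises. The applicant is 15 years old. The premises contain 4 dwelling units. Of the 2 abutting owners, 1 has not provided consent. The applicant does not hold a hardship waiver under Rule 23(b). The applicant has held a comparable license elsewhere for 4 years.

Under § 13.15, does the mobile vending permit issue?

(a) ≥500 ft from school — fails.
(b) ≤ 7 units — satisfied.
(1): F AND T → false.
(2) no code violations — not satisfied.
(a) no complaint in 18 mo. — met.
(i) prior license ≥ 7 yr — not met.
(ii) age ≥ 16 — not met.
(iii) all abutters consent — fails.
(b): F OR F OR F → false.
(3): T AND F → false.
So Overall is not satisfied (F OR F OR F).

No — denied.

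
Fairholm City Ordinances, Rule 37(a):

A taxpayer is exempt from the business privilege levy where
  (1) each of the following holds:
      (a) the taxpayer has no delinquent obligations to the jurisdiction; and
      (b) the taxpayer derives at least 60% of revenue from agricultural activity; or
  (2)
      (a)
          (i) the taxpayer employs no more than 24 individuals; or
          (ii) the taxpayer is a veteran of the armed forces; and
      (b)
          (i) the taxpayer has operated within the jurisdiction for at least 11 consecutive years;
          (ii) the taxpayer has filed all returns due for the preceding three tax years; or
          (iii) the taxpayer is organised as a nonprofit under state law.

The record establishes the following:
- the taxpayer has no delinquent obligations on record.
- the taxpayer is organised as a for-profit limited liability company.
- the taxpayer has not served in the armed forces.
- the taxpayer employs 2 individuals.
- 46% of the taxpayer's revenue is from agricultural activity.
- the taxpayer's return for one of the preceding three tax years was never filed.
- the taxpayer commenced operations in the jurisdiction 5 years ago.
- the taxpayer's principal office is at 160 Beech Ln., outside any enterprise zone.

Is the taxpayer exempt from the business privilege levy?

(a) no delinquency — satisfied.
(b) ≥60% agricultural — not met.
(1): T AND F → false.
(i) ≤ 24 employees — satisfied.
(ii) veteran — fails.
So (a) is satisfied (T OR F).
(i) ≥ 11 yrs in jurisdiction — not satisfied.
(ii) returns current — fails.
(iii) nonprofit — not met.
So (b) is not satisfied (F OR F OR F).
(2) = T AND F = false.
Overall: F OR F → false.

No — not exempt.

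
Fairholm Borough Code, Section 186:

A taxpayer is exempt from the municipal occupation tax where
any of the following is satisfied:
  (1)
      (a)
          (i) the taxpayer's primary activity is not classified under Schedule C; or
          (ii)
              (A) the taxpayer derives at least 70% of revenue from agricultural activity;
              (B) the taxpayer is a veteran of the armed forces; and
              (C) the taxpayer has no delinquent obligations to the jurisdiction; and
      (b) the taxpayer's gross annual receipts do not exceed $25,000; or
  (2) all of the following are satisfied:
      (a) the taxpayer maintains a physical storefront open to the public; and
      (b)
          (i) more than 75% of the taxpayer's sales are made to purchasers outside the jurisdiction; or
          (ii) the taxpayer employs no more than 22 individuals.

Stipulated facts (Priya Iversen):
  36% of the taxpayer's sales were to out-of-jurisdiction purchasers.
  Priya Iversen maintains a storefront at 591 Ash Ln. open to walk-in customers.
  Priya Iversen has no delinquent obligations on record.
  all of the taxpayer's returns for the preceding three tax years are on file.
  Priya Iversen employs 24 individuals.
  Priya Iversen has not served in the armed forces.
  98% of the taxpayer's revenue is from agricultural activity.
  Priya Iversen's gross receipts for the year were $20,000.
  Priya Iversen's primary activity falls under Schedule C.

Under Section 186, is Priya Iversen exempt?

(i) not (Schedule C activity) — not satisfied.
(A) ≥70% agricultural — holds.
(B) veteran — not satisfied.
(C) no delinquency — holds.
(ii) = T AND F AND T = false.
So (a) is not satisfied (F OR F).
(b) receipts ≤ $25,000 — satisfied.
So (1) is not satisfied (F AND T).
(a) has storefront — satisfied.
(i) >75% out-of-jur. sales — not satisfied.
(ii) ≤ 22 employees — not met.
(b): F OR F → false.
So (2) is not satisfied (T AND F).
Overall = F OR F = false.

No — not exempt.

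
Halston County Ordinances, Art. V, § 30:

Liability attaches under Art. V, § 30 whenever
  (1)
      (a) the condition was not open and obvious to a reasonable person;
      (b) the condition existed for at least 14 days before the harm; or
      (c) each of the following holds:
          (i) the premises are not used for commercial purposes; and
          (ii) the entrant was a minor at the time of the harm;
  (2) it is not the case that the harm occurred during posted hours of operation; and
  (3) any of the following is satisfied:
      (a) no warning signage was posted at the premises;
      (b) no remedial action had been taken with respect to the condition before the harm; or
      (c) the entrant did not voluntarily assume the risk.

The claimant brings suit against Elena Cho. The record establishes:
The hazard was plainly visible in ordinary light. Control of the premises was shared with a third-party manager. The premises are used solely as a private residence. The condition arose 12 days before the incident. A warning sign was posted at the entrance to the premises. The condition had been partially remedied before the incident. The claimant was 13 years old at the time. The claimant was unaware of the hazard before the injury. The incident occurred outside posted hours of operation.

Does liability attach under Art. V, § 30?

(a) not open/obvious — not satisfied.
(b) condition ≥14 days old — fails.
(i) not (commercial use) — met.
(ii) entrant a minor — holds.
(c): T AND T → true.
(1): F OR F OR T → true.
(2) not (during posted hours) — met.
(a) no signage posted — not satisfied.
(b) no remedial action — fails.
(c) no assumed risk — satisfied.
So (3) is satisfied (F OR F OR T).
Overall: T AND T AND T → true.

Yes — liable.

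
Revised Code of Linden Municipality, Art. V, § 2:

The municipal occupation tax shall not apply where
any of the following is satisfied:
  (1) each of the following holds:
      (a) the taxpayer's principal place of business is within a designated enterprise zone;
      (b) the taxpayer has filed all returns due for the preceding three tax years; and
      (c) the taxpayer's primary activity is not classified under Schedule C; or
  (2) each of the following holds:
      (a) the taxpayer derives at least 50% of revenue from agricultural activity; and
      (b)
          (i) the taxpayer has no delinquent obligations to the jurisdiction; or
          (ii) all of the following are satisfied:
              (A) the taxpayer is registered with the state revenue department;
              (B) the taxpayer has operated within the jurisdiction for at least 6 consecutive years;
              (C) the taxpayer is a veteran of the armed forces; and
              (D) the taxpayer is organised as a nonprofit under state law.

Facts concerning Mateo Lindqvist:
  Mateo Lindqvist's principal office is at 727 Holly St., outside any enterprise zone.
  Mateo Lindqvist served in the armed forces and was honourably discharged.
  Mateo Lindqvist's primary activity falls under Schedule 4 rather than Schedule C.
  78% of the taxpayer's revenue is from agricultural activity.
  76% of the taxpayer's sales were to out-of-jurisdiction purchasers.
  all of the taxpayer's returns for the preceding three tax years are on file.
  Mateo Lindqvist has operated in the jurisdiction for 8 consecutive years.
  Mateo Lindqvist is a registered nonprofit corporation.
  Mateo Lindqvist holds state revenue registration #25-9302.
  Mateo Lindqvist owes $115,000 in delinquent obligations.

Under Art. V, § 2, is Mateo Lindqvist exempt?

Yes — exempt.

(a) in enterprise zone — not satisfied.
(b) returns current — satisfied.
(c) not (Schedule C activity) — met.
(1): F AND T AND T → false.
(a) ≥50% agricultural — met.
(i) no delinquency — fails.
(A) state-registered — holds.
(B) ≥ 6 yrs in jurisdiction — met.
(C) veteran — satisfied.
(D) nonprofit — satisfied.
(ii) = T AND T AND T AND T = true.
(b) = F OR T = true.
(2) = T AND T = true.
Overall: F OR T → true.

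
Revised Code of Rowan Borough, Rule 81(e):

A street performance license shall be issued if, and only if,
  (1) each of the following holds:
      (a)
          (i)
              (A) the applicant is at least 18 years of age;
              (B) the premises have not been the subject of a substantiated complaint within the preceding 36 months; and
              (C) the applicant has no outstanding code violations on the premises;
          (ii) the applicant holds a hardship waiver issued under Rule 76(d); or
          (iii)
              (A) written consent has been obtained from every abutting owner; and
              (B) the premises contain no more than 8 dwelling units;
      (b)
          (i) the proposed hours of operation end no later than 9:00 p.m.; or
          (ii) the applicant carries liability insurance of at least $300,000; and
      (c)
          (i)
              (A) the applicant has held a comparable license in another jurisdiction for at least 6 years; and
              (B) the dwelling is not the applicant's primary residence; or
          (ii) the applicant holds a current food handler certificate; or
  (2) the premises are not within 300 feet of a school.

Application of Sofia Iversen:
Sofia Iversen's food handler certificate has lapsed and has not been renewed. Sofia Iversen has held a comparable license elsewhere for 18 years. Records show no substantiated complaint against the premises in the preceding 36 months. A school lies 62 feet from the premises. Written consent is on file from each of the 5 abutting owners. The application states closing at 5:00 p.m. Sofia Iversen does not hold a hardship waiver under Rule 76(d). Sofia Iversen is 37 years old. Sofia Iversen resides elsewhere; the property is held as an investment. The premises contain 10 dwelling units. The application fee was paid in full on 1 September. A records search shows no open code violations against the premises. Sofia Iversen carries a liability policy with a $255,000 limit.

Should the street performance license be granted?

Yes — granted.

(A) age ≥ 18 — satisfied.
(B) no complaint in 36 mo. — met.
(C) no code violations — satisfied.
(i) = T AND T AND T = true.
(ii) hardship waiver — fails.
(A) all abutters consent — holds.
(B) ≤ 8 units — not satisfied.
(iii): T AND F → false.
(a): T OR F OR F → true.
(i) closes by 9 p.m. — satisfied.
(ii) insurance ≥ $300,000 — not satisfied.
(b): T OR F → true.
(A) prior license ≥ 6 yr — met.
(B) not (primary residence) — met.
(i) = T AND T = true.
(ii) food handler cert. — not satisfied.
(c): T OR F → true.
(1) = T AND T AND T = true.
(2) ≥300 ft from school — not met.
So Overall is satisfied (T OR F).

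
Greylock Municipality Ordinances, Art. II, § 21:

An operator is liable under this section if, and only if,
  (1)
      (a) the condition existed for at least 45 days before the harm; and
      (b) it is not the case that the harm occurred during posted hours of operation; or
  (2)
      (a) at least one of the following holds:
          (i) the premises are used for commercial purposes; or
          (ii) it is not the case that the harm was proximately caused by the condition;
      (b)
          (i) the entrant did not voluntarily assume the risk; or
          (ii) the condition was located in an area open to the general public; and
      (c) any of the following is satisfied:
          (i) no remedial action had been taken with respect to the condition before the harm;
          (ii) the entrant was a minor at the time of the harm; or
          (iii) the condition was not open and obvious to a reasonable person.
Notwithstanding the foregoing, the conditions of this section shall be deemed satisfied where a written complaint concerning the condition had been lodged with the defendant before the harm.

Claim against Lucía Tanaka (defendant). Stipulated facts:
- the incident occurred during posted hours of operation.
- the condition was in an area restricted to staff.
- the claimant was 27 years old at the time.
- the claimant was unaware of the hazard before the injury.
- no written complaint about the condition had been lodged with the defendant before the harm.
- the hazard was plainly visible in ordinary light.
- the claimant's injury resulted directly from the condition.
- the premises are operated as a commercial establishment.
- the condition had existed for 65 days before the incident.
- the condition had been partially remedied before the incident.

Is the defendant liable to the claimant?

(a) condition ≥45 days old — satisfied.
(b) not (during posted hours) — not met.
(1): T AND F → false.
(i) commercial use — met.
(ii) not (proximate cause) — not met.
(a) = T OR F = true.
(i) no assumed risk — satisfied.
(ii) public area — not met.
(b): T OR F → true.
(i) no remedial action — not met.
(ii) entrant a minor — not satisfied.
(iii) not open/obvious — not satisfied.
So (c) is not satisfied (F OR F OR F).
(2) = T AND T AND F = false.
Overall = F OR F = false.
Exception (complaint lodged) — not satisfied.
Result: main false OR exception false → false.

No — not liable.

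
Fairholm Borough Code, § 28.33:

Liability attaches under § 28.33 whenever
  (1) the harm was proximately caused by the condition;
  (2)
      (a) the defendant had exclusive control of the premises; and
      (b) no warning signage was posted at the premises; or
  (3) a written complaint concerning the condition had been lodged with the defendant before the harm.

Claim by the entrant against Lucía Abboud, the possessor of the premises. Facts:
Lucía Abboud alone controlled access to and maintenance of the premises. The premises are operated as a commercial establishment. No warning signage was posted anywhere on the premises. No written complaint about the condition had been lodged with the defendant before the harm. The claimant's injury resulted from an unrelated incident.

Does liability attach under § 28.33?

Yes — liable.

(1) proximate cause — fails.
(a) exclusive control — satisfied.
(b) no signage posted — met.
So (2) is satisfied (T AND T).
(3) complaint lodged — fails.
So Overall is satisfied (F OR T OR F).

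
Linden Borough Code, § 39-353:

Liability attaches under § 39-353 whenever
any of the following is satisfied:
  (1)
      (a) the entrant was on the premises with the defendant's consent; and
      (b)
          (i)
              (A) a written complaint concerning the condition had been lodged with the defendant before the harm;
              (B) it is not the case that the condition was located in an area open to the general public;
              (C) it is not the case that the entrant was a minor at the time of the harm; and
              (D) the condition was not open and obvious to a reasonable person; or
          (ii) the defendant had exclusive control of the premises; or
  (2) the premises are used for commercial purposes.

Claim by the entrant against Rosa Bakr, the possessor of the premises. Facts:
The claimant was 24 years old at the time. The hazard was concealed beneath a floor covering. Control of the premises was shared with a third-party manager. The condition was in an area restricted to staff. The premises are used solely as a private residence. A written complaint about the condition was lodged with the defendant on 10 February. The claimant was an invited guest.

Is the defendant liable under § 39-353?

(a) consent to enter — satisfied.
(A) complaint lodged — holds.
(B) not (public area) — holds.
(C) not (entrant a minor) — met.
(D) not open/obvious — satisfied.
(i): T AND T AND T AND T → true.
(ii) exclusive control — fails.
So (b) is satisfied (T OR F).
(1) = T AND T = true.
(2) commercial use — not satisfied.
So Overall is satisfied (T OR F).

Yes — liable.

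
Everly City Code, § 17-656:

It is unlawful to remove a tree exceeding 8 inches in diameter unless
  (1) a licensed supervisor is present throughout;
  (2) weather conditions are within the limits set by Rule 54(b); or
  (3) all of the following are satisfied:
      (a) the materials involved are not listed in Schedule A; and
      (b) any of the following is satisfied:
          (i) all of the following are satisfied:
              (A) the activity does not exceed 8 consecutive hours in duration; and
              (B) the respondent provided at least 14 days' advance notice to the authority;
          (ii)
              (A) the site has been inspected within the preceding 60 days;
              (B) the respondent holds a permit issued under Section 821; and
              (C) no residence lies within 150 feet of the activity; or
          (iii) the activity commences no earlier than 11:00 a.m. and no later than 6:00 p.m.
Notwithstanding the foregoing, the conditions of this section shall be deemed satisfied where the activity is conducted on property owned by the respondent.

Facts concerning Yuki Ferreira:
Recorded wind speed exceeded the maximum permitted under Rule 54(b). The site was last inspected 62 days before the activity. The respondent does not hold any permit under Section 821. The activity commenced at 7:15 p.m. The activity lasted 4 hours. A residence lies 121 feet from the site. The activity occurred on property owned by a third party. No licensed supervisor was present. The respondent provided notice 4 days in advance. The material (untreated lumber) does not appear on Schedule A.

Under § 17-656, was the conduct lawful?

(1) supervisor present — fails.
(2) weather ok — not satisfied.
(a) not (Schedule A material) — satisfied.
(A) ≤ 8 hrs duration — holds.
(B) ≥14 days' notice — fails.
(i) = T AND F = false.
(A) site inspected — not met.
(B) holds permit — not met.
(C) no residence in 150 ft — not satisfied.
(ii): F AND F AND F → false.
(iii) start within hours — fails.
So (b) is not satisfied (F OR F OR F).
So (3) is not satisfied (T AND F).
Overall: F OR F OR F → false.
Exception (own property) — not satisfied.
Result: main false OR exception false → false.

No — unlawful.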